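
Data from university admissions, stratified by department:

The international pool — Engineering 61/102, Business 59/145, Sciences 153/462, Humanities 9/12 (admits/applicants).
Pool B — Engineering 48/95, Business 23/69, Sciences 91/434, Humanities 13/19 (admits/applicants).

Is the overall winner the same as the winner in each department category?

Engineering: the international pool 61/102 = 59.8%, Pool B 48/95 = 50.5% → the international pool
Business: the international pool 59/145 = 40.7%, Pool B 23/69 = 33.3% → the international pool
Sciences: the international pool 153/462 = 33.1%, Pool B 91/434 = 21.0% → the international pool
Humanities: the international pool 9/12 = 75.0%, Pool B 13/19 = 68.4% → the international pool
Overall: the international pool 282/721 = 39.1%, Pool B 175/617 = 28.4% → the international pool
The international pool wins overall and in every department group — no reversal.

Yes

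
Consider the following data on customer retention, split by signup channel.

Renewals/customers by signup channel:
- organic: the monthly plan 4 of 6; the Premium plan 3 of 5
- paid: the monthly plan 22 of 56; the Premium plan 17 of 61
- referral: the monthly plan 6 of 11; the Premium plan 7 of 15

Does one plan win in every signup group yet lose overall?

Organic: the monthly plan 4/6 = 66.7%, the Premium plan 3/5 = 60.0% → the monthly plan
Paid: the monthly plan 22/56 = 39.3%, the Premium plan 17/61 = 27.9% → the monthly plan
Referral: the monthly plan 6/11 = 54.5%, the Premium plan 7/15 = 46.7% → the monthly plan
Overall: the monthly plan 32/73 = 43.8%, the Premium plan 27/81 = 33.3% → the monthly plan
The monthly plan wins overall and in every signup group — no reversal.

No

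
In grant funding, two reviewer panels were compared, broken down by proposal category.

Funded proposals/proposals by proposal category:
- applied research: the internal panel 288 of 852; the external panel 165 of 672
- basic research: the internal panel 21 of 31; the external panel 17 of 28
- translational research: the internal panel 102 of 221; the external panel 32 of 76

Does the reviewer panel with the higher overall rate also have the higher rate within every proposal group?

Applied research: the internal panel 288/852 = 33.8%, the external panel 165/672 = 24.6% → the internal panel
Basic research: the internal panel 21/31 = 67.7%, the external panel 17/28 = 60.7% → the internal panel
Translational research: the internal panel 102/221 = 46.2%, the external panel 32/76 = 42.1% → the internal panel
Overall: the internal panel 411/1104 = 37.2%, the external panel 214/776 = 27.6% → the internal panel
The internal panel wins overall and in every proposal group — no reversal.

Yes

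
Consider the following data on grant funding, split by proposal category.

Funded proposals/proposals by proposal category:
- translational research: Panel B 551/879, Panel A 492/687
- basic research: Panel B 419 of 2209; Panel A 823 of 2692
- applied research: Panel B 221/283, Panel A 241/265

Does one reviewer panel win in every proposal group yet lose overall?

No

Translational research: Panel B 551/879 = 62.7%, Panel A 492/687 = 71.6% → Panel A
Basic research: Panel B 419/2209 = 19.0%, Panel A 823/2692 = 30.6% → Panel A
Applied research: Panel B 221/283 = 78.1%, Panel A 241/265 = 90.9% → Panel A
Overall: Panel B 1191/3371 = 35.3%, Panel A 1556/3644 = 42.7% → Panel A
Panel A wins overall and in every proposal group — no reversal.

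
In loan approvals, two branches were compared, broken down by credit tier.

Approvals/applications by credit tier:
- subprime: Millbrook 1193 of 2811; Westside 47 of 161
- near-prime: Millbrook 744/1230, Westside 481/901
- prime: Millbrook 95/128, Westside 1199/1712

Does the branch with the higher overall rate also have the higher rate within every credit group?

Subprime: Millbrook 1193/2811 = 42.4%, Westside 47/161 = 29.2% → Millbrook
Near-prime: Millbrook 744/1230 = 60.5%, Westside 481/901 = 53.4% → Millbrook
Prime: Millbrook 95/128 = 74.2%, Westside 1199/1712 = 70.0% → Millbrook
Overall: Millbrook 2032/4169 = 48.7%, Westside 1727/2774 = 62.3% → Westside
Millbrook wins each credit group but Westside wins overall — the comparison reverses. Millbrook's applications skew toward subprime, which has a lower base rate.

No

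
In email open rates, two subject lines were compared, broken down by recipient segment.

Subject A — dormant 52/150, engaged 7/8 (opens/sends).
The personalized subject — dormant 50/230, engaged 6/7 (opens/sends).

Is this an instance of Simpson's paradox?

Dormant: Subject A 52/150 = 34.7%, the personalized subject 50/230 = 21.7% → Subject A
Engaged: Subject A 7/8 = 87.5%, the personalized subject 6/7 = 85.7% → Subject A
Overall: Subject A 59/158 = 37.3%, the personalized subject 56/237 = 23.6% → Subject A
Subject A wins overall and in every recipient group — no reversal.

No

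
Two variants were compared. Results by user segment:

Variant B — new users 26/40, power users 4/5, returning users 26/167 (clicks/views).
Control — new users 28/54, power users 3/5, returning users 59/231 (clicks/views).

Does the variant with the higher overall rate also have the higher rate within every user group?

New users: Variant B 26/40 = 65.0%, Control 28/54 = 51.9% → Variant B
Power users: Variant B 4/5 = 80.0%, Control 3/5 = 60.0% → Variant B
Returning users: Variant B 26/167 = 15.6%, Control 59/231 = 25.5% → Control
Overall: Variant B 56/212 = 26.4%, Control 90/290 = 31.0% → Control
Neither sweeps: Variant B wins 2 of 3 groups, Control wins 1. Control wins overall but not every group — no Simpson reversal.

No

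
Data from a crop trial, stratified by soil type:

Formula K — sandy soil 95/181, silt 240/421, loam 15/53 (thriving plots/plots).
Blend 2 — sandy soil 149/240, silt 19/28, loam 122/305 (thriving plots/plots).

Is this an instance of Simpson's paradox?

Yes

Sandy soil: Formula K 95/181 = 52.5%, Blend 2 149/240 = 62.1% → Blend 2
Silt: Formula K 240/421 = 57.0%, Blend 2 19/28 = 67.9% → Blend 2
Loam: Formula K 15/53 = 28.3%, Blend 2 122/305 = 40.0% → Blend 2
Overall: Formula K 350/655 = 53.4%, Blend 2 290/573 = 50.6% → Formula K
Blend 2 wins each soil group but Formula K wins overall — the comparison reverses. Blend 2's plots skew toward loam, which has a lower base rate.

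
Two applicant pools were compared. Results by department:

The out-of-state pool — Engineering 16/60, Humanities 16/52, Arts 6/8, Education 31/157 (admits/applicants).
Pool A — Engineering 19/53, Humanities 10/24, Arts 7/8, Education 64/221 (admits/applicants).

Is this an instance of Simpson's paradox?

Engineering: the out-of-state pool 16/60 = 26.7%, Pool A 19/53 = 35.8% → Pool A
Humanities: the out-of-state pool 16/52 = 30.8%, Pool A 10/24 = 41.7% → Pool A
Arts: the out-of-state pool 6/8 = 75.0%, Pool A 7/8 = 87.5% → Pool A
Education: the out-of-state pool 31/157 = 19.7%, Pool A 64/221 = 29.0% → Pool A
Overall: the out-of-state pool 69/277 = 24.9%, Pool A 100/306 = 32.7% → Pool A
Pool A wins overall and in every department group — no reversal.

No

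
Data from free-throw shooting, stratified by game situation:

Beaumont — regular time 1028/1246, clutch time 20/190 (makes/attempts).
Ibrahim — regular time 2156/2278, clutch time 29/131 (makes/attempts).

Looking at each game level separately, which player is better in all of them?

Ibrahim

Regular time: Beaumont 1028/1246 = 82.5%, Ibrahim 2156/2278 = 94.6% → Ibrahim
Clutch time: Beaumont 20/190 = 10.5%, Ibrahim 29/131 = 22.1% → Ibrahim
Ibrahim has the higher rate in both groups.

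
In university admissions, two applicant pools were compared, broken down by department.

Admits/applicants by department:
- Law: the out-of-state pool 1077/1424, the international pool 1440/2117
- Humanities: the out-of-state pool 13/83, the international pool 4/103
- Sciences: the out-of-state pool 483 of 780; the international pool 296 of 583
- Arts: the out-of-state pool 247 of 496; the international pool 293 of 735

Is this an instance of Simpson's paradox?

Law: the out-of-state pool 1077/1424 = 75.6%, the international pool 1440/2117 = 68.0% → the out-of-state pool
Humanities: the out-of-state pool 13/83 = 15.7%, the international pool 4/103 = 3.9% → the out-of-state pool
Sciences: the out-of-state pool 483/780 = 61.9%, the international pool 296/583 = 50.8% → the out-of-state pool
Arts: the out-of-state pool 247/496 = 49.8%, the international pool 293/735 = 39.9% → the out-of-state pool
Overall: the out-of-state pool 1820/2783 = 65.4%, the international pool 2033/3538 = 57.5% → the out-of-state pool
The out-of-state pool wins overall and in every department group — no reversal.

No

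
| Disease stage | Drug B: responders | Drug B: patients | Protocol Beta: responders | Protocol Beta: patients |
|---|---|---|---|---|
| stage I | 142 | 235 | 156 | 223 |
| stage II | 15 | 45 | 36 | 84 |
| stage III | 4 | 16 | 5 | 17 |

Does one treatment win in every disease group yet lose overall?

Stage I: Drug B 142/235 = 60.4%, Protocol Beta 156/223 = 70.0% → Protocol Beta
Stage II: Drug B 15/45 = 33.3%, Protocol Beta 36/84 = 42.9% → Protocol Beta
Stage III: Drug B 4/16 = 25.0%, Protocol Beta 5/17 = 29.4% → Protocol Beta
Overall: Drug B 161/296 = 54.4%, Protocol Beta 197/324 = 60.8% → Protocol Beta
Protocol Beta wins overall and in every disease group — no reversal.

No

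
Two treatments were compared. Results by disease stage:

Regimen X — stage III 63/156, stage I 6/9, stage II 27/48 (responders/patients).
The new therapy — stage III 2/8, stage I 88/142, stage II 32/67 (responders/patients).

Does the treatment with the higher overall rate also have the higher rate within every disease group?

Stage III: Regimen X 63/156 = 40.4%, the new therapy 2/8 = 25.0% → Regimen X
Stage I: Regimen X 6/9 = 66.7%, the new therapy 88/142 = 62.0% → Regimen X
Stage II: Regimen X 27/48 = 56.2%, the new therapy 32/67 = 47.8% → Regimen X
Overall: Regimen X 96/213 = 45.1%, the new therapy 122/217 = 56.2% → the new therapy
Regimen X wins each disease group but the new therapy wins overall — the comparison reverses. Regimen X's patients skew toward stage III, which has a lower base rate.

No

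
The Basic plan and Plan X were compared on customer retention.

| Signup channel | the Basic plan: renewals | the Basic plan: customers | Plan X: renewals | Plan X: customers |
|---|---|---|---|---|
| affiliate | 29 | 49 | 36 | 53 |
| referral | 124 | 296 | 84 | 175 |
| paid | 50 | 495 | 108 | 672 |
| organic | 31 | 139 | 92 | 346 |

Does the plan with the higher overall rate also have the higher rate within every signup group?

Affiliate: the Basic plan 29/49 = 59.2%, Plan X 36/53 = 67.9% → Plan X
Referral: the Basic plan 124/296 = 41.9%, Plan X 84/175 = 48.0% → Plan X
Paid: the Basic plan 50/495 = 10.1%, Plan X 108/672 = 16.1% → Plan X
Organic: the Basic plan 31/139 = 22.3%, Plan X 92/346 = 26.6% → Plan X
Overall: the Basic plan 234/979 = 23.9%, Plan X 320/1246 = 25.7% → Plan X
Plan X wins overall and in every signup group — no reversal.

Yes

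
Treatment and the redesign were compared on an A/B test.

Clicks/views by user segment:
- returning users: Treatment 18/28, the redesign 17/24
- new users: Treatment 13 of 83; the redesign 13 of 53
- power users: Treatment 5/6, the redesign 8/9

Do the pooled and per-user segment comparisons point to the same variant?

Returning users: Treatment 18/28 = 64.3%, the redesign 17/24 = 70.8% → the redesign
New users: Treatment 13/83 = 15.7%, the redesign 13/53 = 24.5% → the redesign
Power users: Treatment 5/6 = 83.3%, the redesign 8/9 = 88.9% → the redesign
Overall: Treatment 36/117 = 30.8%, the redesign 38/86 = 44.2% → the redesign
The redesign wins overall and in every user group — no reversal.

Yes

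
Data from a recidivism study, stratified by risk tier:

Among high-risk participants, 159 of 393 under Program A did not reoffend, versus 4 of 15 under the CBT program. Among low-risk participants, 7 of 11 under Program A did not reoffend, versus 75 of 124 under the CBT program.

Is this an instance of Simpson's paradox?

Yes

High-risk: Program A 159/393 = 40.5%, the CBT program 4/15 = 26.7% → Program A
Low-risk: Program A 7/11 = 63.6%, the CBT program 75/124 = 60.5% → Program A
Overall: Program A 166/404 = 41.1%, the CBT program 79/139 = 56.8% → the CBT program
Program A wins each risk group but the CBT program wins overall — the comparison reverses. Program A's participants skew toward high-risk, which has a lower base rate.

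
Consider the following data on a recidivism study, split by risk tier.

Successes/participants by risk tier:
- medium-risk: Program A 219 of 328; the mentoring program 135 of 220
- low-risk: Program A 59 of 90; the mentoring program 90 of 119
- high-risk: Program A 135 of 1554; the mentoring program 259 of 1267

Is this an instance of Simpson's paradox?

No

Medium-risk: Program A 219/328 = 66.8%, the mentoring program 135/220 = 61.4% → Program A
Low-risk: Program A 59/90 = 65.6%, the mentoring program 90/119 = 75.6% → the mentoring program
High-risk: Program A 135/1554 = 8.7%, the mentoring program 259/1267 = 20.4% → the mentoring program
Overall: Program A 413/1972 = 20.9%, the mentoring program 484/1606 = 30.1% → the mentoring program
Neither sweeps: Program A wins 1 of 3 groups, the mentoring program wins 2. The mentoring program wins overall but not every group — no Simpson reversal.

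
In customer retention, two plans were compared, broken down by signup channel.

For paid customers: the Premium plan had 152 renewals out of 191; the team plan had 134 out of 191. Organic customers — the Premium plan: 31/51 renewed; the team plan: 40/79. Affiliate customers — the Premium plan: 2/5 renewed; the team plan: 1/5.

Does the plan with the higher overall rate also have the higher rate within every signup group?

Paid: the Premium plan 152/191 = 79.6%, the team plan 134/191 = 70.2% → the Premium plan
Organic: the Premium plan 31/51 = 60.8%, the team plan 40/79 = 50.6% → the Premium plan
Affiliate: the Premium plan 2/5 = 40.0%, the team plan 1/5 = 20.0% → the Premium plan
Overall: the Premium plan 185/247 = 74.9%, the team plan 175/275 = 63.6% → the Premium plan
The Premium plan wins overall and in every signup group — no reversal.

Yes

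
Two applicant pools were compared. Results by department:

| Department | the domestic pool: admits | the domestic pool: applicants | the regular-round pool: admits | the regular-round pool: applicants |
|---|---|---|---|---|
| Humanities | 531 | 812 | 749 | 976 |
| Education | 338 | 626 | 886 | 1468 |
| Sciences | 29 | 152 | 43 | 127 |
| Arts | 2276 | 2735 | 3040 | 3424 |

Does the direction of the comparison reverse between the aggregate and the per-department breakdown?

Humanities: the domestic pool 531/812 = 65.4%, the regular-round pool 749/976 = 76.7% → the regular-round pool
Education: the domestic pool 338/626 = 54.0%, the regular-round pool 886/1468 = 60.4% → the regular-round pool
Sciences: the domestic pool 29/152 = 19.1%, the regular-round pool 43/127 = 33.9% → the regular-round pool
Arts: the domestic pool 2276/2735 = 83.2%, the regular-round pool 3040/3424 = 88.8% → the regular-round pool
Overall: the domestic pool 3174/4325 = 73.4%, the regular-round pool 4718/5995 = 78.7% → the regular-round pool
The regular-round pool wins overall and in every department group — no reversal.

No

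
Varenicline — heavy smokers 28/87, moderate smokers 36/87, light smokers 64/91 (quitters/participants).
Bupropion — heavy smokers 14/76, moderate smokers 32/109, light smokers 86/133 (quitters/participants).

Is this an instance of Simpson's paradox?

Heavy smokers: varenicline 28/87 = 32.2%, bupropion 14/76 = 18.4% → varenicline
Moderate smokers: varenicline 36/87 = 41.4%, bupropion 32/109 = 29.4% → varenicline
Light smokers: varenicline 64/91 = 70.3%, bupropion 86/133 = 64.7% → varenicline
Overall: varenicline 128/265 = 48.3%, bupropion 132/318 = 41.5% → varenicline
Varenicline wins overall and in every dependence group — no reversal.

No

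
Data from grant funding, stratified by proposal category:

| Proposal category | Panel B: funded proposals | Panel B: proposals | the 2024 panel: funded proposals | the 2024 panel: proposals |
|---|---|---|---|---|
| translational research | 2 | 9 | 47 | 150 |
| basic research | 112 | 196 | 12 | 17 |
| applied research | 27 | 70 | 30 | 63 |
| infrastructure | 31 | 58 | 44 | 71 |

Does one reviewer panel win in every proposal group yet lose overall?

Yes

Translational research: Panel B 2/9 = 22.2%, the 2024 panel 47/150 = 31.3% → the 2024 panel
Basic research: Panel B 112/196 = 57.1%, the 2024 panel 12/17 = 70.6% → the 2024 panel
Applied research: Panel B 27/70 = 38.6%, the 2024 panel 30/63 = 47.6% → the 2024 panel
Infrastructure: Panel B 31/58 = 53.4%, the 2024 panel 44/71 = 62.0% → the 2024 panel
Overall: Panel B 172/333 = 51.7%, the 2024 panel 133/301 = 44.2% → Panel B
The 2024 panel wins each proposal group but Panel B wins overall — the comparison reverses. The 2024 panel's proposals skew toward translational research, which has a lower base rate.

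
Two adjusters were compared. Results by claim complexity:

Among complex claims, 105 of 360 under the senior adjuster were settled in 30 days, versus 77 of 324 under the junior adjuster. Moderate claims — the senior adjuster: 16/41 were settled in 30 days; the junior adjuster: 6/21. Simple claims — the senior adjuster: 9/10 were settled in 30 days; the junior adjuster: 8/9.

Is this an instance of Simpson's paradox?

Complex: the senior adjuster 105/360 = 29.2%, the junior adjuster 77/324 = 23.8% → the senior adjuster
Moderate: the senior adjuster 16/41 = 39.0%, the junior adjuster 6/21 = 28.6% → the senior adjuster
Simple: the senior adjuster 9/10 = 90.0%, the junior adjuster 8/9 = 88.9% → the senior adjuster
Overall: the senior adjuster 130/411 = 31.6%, the junior adjuster 91/354 = 25.7% → the senior adjuster
The senior adjuster wins overall and in every claim group — no reversal.

No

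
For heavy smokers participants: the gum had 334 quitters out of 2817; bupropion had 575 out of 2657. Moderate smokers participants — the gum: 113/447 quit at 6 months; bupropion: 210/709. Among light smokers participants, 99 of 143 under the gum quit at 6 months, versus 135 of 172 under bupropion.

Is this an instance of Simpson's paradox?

Heavy smokers: the gum 334/2817 = 11.9%, bupropion 575/2657 = 21.6% → bupropion
Moderate smokers: the gum 113/447 = 25.3%, bupropion 210/709 = 29.6% → bupropion
Light smokers: the gum 99/143 = 69.2%, bupropion 135/172 = 78.5% → bupropion
Overall: the gum 546/3407 = 16.0%, bupropion 920/3538 = 26.0% → bupropion
Bupropion wins overall and in every dependence group — no reversal.

No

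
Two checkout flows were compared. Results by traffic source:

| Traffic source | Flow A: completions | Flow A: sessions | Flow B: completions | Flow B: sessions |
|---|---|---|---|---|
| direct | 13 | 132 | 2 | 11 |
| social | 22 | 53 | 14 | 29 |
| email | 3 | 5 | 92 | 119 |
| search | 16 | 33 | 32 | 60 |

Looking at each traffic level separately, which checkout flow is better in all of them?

Flow B

Direct: Flow A 13/132 = 9.8%, Flow B 2/11 = 18.2% → Flow B
Social: Flow A 22/53 = 41.5%, Flow B 14/29 = 48.3% → Flow B
Email: Flow A 3/5 = 60.0%, Flow B 92/119 = 77.3% → Flow B
Search: Flow A 16/33 = 48.5%, Flow B 32/60 = 53.3% → Flow B
Flow B has the higher rate in all 4 groups.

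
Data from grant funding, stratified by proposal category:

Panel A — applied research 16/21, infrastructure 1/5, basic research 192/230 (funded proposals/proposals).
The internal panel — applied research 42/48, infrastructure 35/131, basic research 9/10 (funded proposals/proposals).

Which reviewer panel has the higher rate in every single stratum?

Applied research: Panel A 16/21 = 76.2%, the internal panel 42/48 = 87.5% → the internal panel
Infrastructure: Panel A 1/5 = 20.0%, the internal panel 35/131 = 26.7% → the internal panel
Basic research: Panel A 192/230 = 83.5%, the internal panel 9/10 = 90.0% → the internal panel
The internal panel has the higher rate in all 3 groups.

the internal panel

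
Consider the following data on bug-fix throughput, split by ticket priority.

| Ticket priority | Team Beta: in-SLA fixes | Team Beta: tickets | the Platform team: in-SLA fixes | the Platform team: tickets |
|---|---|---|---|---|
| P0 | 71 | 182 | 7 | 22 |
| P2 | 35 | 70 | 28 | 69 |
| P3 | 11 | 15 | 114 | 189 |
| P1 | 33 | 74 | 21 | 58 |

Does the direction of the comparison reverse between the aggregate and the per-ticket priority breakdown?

P0: Team Beta 71/182 = 39.0%, the Platform team 7/22 = 31.8% → Team Beta
P2: Team Beta 35/70 = 50.0%, the Platform team 28/69 = 40.6% → Team Beta
P3: Team Beta 11/15 = 73.3%, the Platform team 114/189 = 60.3% → Team Beta
P1: Team Beta 33/74 = 44.6%, the Platform team 21/58 = 36.2% → Team Beta
Overall: Team Beta 150/341 = 44.0%, the Platform team 170/338 = 50.3% → the Platform team
Team Beta wins each ticket group but the Platform team wins overall — the comparison reverses. Team Beta's tickets skew toward P0, which has a lower base rate.

Yes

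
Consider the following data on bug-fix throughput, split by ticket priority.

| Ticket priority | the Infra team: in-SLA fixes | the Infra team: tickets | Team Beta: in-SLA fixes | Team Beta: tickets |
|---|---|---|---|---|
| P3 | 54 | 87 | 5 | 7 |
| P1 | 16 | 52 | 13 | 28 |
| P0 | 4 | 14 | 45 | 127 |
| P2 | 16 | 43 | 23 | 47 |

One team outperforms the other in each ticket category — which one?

Team Beta

P3: the Infra team 54/87 = 62.1%, Team Beta 5/7 = 71.4% → Team Beta
P1: the Infra team 16/52 = 30.8%, Team Beta 13/28 = 46.4% → Team Beta
P0: the Infra team 4/14 = 28.6%, Team Beta 45/127 = 35.4% → Team Beta
P2: the Infra team 16/43 = 37.2%, Team Beta 23/47 = 48.9% → Team Beta
Team Beta has the higher rate in all 4 groups.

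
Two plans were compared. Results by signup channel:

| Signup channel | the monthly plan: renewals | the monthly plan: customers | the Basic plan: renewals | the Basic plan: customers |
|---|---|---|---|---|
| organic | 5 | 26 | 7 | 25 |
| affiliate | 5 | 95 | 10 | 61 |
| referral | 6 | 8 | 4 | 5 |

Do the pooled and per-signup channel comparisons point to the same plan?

Organic: the monthly plan 5/26 = 19.2%, the Basic plan 7/25 = 28.0% → the Basic plan
Affiliate: the monthly plan 5/95 = 5.3%, the Basic plan 10/61 = 16.4% → the Basic plan
Referral: the monthly plan 6/8 = 75.0%, the Basic plan 4/5 = 80.0% → the Basic plan
Overall: the monthly plan 16/129 = 12.4%, the Basic plan 21/91 = 23.1% → the Basic plan
The Basic plan wins overall and in every signup group — no reversal.

Yes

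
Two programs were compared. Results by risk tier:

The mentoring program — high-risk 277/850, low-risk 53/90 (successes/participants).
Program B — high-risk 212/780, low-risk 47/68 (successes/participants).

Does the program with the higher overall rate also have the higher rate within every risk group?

High-risk: the mentoring program 277/850 = 32.6%, Program B 212/780 = 27.2% → the mentoring program
Low-risk: the mentoring program 53/90 = 58.9%, Program B 47/68 = 69.1% → Program B
Overall: the mentoring program 330/940 = 35.1%, Program B 259/848 = 30.5% → the mentoring program
Neither sweeps: the mentoring program wins 1 of 2 groups, Program B wins 1. The mentoring program wins overall but not every group — no Simpson reversal.

No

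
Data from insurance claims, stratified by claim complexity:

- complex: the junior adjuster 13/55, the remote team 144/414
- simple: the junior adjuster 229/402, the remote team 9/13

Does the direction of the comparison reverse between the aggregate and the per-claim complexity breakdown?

Complex: the junior adjuster 13/55 = 23.6%, the remote team 144/414 = 34.8% → the remote team
Simple: the junior adjuster 229/402 = 57.0%, the remote team 9/13 = 69.2% → the remote team
Overall: the junior adjuster 242/457 = 53.0%, the remote team 153/427 = 35.8% → the junior adjuster
The remote team wins each claim group but the junior adjuster wins overall — the comparison reverses. The remote team's claims skew toward complex, which has a lower base rate.

Yes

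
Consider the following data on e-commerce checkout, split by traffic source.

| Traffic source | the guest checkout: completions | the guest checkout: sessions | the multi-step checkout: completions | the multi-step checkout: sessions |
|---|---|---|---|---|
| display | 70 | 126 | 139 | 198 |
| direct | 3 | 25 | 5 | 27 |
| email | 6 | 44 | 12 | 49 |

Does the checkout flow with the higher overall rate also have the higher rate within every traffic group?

Yes

Display: the guest checkout 70/126 = 55.6%, the multi-step checkout 139/198 = 70.2% → the multi-step checkout
Direct: the guest checkout 3/25 = 12.0%, the multi-step checkout 5/27 = 18.5% → the multi-step checkout
Email: the guest checkout 6/44 = 13.6%, the multi-step checkout 12/49 = 24.5% → the multi-step checkout
Overall: the guest checkout 79/195 = 40.5%, the multi-step checkout 156/274 = 56.9% → the multi-step checkout
The multi-step checkout wins overall and in every traffic group — no reversal.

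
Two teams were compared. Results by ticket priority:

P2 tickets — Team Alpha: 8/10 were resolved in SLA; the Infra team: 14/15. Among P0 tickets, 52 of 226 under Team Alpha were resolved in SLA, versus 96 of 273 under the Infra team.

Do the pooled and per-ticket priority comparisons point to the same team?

P2: Team Alpha 8/10 = 80.0%, the Infra team 14/15 = 93.3% → the Infra team
P0: Team Alpha 52/226 = 23.0%, the Infra team 96/273 = 35.2% → the Infra team
Overall: Team Alpha 60/236 = 25.4%, the Infra team 110/288 = 38.2% → the Infra team
The Infra team wins overall and in every ticket group — no reversal.

Yes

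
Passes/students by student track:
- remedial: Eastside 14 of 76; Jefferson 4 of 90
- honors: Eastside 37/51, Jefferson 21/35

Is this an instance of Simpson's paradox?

No

Remedial: Eastside 14/76 = 18.4%, Jefferson 4/90 = 4.4% → Eastside
Honors: Eastside 37/51 = 72.5%, Jefferson 21/35 = 60.0% → Eastside
Overall: Eastside 51/127 = 40.2%, Jefferson 25/125 = 20.0% → Eastside
Eastside wins overall and in every student group — no reversal.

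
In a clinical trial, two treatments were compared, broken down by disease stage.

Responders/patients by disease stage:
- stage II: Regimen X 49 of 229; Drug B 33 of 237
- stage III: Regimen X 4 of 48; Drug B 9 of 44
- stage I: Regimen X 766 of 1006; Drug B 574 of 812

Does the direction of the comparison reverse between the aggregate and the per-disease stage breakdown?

No

Stage II: Regimen X 49/229 = 21.4%, Drug B 33/237 = 13.9% → Regimen X
Stage III: Regimen X 4/48 = 8.3%, Drug B 9/44 = 20.5% → Drug B
Stage I: Regimen X 766/1006 = 76.1%, Drug B 574/812 = 70.7% → Regimen X
Overall: Regimen X 819/1283 = 63.8%, Drug B 616/1093 = 56.4% → Regimen X
Neither sweeps: Regimen X wins 2 of 3 groups, Drug B wins 1. Regimen X wins overall but not every group — no Simpson reversal.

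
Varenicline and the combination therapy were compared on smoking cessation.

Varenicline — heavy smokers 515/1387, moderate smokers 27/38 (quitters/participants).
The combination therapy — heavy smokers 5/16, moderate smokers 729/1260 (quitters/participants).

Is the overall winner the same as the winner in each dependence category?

No

Heavy smokers: varenicline 515/1387 = 37.1%, the combination therapy 5/16 = 31.2% → varenicline
Moderate smokers: varenicline 27/38 = 71.1%, the combination therapy 729/1260 = 57.9% → varenicline
Overall: varenicline 542/1425 = 38.0%, the combination therapy 734/1276 = 57.5% → the combination therapy
Varenicline wins each dependence group but the combination therapy wins overall — the comparison reverses. Varenicline's participants skew toward heavy smokers, which has a lower base rate.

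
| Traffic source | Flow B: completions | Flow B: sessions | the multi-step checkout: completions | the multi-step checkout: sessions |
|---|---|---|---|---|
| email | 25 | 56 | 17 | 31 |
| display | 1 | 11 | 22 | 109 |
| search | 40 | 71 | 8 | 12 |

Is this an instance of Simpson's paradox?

Email: Flow B 25/56 = 44.6%, the multi-step checkout 17/31 = 54.8% → the multi-step checkout
Display: Flow B 1/11 = 9.1%, the multi-step checkout 22/109 = 20.2% → the multi-step checkout
Search: Flow B 40/71 = 56.3%, the multi-step checkout 8/12 = 66.7% → the multi-step checkout
Overall: Flow B 66/138 = 47.8%, the multi-step checkout 47/152 = 30.9% → Flow B
The multi-step checkout wins each traffic group but Flow B wins overall — the comparison reverses. The multi-step checkout's sessions skew toward display, which has a lower base rate.

Yes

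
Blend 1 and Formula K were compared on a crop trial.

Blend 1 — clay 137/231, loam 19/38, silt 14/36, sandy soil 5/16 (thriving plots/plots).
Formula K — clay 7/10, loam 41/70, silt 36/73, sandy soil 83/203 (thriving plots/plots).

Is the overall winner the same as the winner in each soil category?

Clay: Blend 1 137/231 = 59.3%, Formula K 7/10 = 70.0% → Formula K
Loam: Blend 1 19/38 = 50.0%, Formula K 41/70 = 58.6% → Formula K
Silt: Blend 1 14/36 = 38.9%, Formula K 36/73 = 49.3% → Formula K
Sandy soil: Blend 1 5/16 = 31.2%, Formula K 83/203 = 40.9% → Formula K
Overall: Blend 1 175/321 = 54.5%, Formula K 167/356 = 46.9% → Blend 1
Formula K wins each soil group but Blend 1 wins overall — the comparison reverses. Formula K's plots skew toward sandy soil, which has a lower base rate.

No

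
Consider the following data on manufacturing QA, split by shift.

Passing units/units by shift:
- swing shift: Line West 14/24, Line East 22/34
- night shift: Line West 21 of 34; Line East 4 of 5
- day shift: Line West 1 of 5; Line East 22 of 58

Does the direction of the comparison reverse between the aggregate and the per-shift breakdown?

Yes

Swing shift: Line West 14/24 = 58.3%, Line East 22/34 = 64.7% → Line East
Night shift: Line West 21/34 = 61.8%, Line East 4/5 = 80.0% → Line East
Day shift: Line West 1/5 = 20.0%, Line East 22/58 = 37.9% → Line East
Overall: Line West 36/63 = 57.1%, Line East 48/97 = 49.5% → Line West
Line East wins each shift group but Line West wins overall — the comparison reverses. Line East's units skew toward day shift, which has a lower base rate.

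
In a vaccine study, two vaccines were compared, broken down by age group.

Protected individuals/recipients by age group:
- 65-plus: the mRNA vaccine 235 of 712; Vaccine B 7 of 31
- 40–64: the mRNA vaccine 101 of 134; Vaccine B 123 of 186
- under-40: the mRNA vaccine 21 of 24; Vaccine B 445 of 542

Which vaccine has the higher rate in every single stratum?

65-plus: the mRNA vaccine 235/712 = 33.0%, Vaccine B 7/31 = 22.6% → the mRNA vaccine
40–64: the mRNA vaccine 101/134 = 75.4%, Vaccine B 123/186 = 66.1% → the mRNA vaccine
Under-40: the mRNA vaccine 21/24 = 87.5%, Vaccine B 445/542 = 82.1% → the mRNA vaccine
The mRNA vaccine has the higher rate in all 3 groups.

the mRNA vaccine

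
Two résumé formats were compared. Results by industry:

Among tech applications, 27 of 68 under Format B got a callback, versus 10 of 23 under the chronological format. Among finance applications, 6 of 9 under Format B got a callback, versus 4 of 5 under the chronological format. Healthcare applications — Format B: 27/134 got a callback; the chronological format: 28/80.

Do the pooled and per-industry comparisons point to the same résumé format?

Tech: Format B 27/68 = 39.7%, the chronological format 10/23 = 43.5% → the chronological format
Finance: Format B 6/9 = 66.7%, the chronological format 4/5 = 80.0% → the chronological format
Healthcare: Format B 27/134 = 20.1%, the chronological format 28/80 = 35.0% → the chronological format
Overall: Format B 60/211 = 28.4%, the chronological format 42/108 = 38.9% → the chronological format
The chronological format wins overall and in every industry group — no reversal.

Yes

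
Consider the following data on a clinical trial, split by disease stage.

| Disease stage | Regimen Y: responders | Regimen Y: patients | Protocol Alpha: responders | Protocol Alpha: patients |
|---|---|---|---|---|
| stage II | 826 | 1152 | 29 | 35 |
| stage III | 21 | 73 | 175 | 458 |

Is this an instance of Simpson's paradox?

Stage II: Regimen Y 826/1152 = 71.7%, Protocol Alpha 29/35 = 82.9% → Protocol Alpha
Stage III: Regimen Y 21/73 = 28.8%, Protocol Alpha 175/458 = 38.2% → Protocol Alpha
Overall: Regimen Y 847/1225 = 69.1%, Protocol Alpha 204/493 = 41.4% → Regimen Y
Protocol Alpha wins each disease group but Regimen Y wins overall — the comparison reverses. Protocol Alpha's patients skew toward stage III, which has a lower base rate.

Yes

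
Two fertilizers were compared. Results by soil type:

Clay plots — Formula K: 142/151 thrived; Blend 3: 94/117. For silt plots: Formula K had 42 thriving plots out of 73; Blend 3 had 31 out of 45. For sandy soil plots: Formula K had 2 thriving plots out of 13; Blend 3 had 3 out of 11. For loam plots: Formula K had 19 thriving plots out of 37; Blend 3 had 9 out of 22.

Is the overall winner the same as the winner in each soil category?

Clay: Formula K 142/151 = 94.0%, Blend 3 94/117 = 80.3% → Formula K
Silt: Formula K 42/73 = 57.5%, Blend 3 31/45 = 68.9% → Blend 3
Sandy soil: Formula K 2/13 = 15.4%, Blend 3 3/11 = 27.3% → Blend 3
Loam: Formula K 19/37 = 51.4%, Blend 3 9/22 = 40.9% → Formula K
Overall: Formula K 205/274 = 74.8%, Blend 3 137/195 = 70.3% → Formula K
Neither sweeps: Formula K wins 2 of 4 groups, Blend 3 wins 2. Formula K wins overall but not every group — no Simpson reversal.

No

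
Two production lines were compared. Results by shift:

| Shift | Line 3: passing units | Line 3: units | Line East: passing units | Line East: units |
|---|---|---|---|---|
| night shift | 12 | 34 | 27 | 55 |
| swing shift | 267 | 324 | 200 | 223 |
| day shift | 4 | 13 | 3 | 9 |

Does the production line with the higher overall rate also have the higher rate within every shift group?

Night shift: Line 3 12/34 = 35.3%, Line East 27/55 = 49.1% → Line East
Swing shift: Line 3 267/324 = 82.4%, Line East 200/223 = 89.7% → Line East
Day shift: Line 3 4/13 = 30.8%, Line East 3/9 = 33.3% → Line East
Overall: Line 3 283/371 = 76.3%, Line East 230/287 = 80.1% → Line East
Line East wins overall and in every shift group — no reversal.

Yes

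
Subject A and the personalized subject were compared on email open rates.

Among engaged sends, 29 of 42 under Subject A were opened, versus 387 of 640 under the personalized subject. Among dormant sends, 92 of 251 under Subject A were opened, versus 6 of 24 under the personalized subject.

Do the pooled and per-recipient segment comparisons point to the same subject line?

No

Engaged: Subject A 29/42 = 69.0%, the personalized subject 387/640 = 60.5% → Subject A
Dormant: Subject A 92/251 = 36.7%, the personalized subject 6/24 = 25.0% → Subject A
Overall: Subject A 121/293 = 41.3%, the personalized subject 393/664 = 59.2% → the personalized subject
Subject A wins each recipient group but the personalized subject wins overall — the comparison reverses. Subject A's sends skew toward dormant, which has a lower base rate.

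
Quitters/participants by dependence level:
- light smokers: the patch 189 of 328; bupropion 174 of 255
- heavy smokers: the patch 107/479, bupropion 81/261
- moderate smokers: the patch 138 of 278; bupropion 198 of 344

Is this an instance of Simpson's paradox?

Light smokers: the patch 189/328 = 57.6%, bupropion 174/255 = 68.2% → bupropion
Heavy smokers: the patch 107/479 = 22.3%, bupropion 81/261 = 31.0% → bupropion
Moderate smokers: the patch 138/278 = 49.6%, bupropion 198/344 = 57.6% → bupropion
Overall: the patch 434/1085 = 40.0%, bupropion 453/860 = 52.7% → bupropion
Bupropion wins overall and in every dependence group — no reversal.

No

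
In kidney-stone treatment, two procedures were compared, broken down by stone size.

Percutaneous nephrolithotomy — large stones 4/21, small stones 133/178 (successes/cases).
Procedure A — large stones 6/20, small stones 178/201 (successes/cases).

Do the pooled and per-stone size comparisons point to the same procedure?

Yes

Large stones: percutaneous nephrolithotomy 4/21 = 19.0%, Procedure A 6/20 = 30.0% → Procedure A
Small stones: percutaneous nephrolithotomy 133/178 = 74.7%, Procedure A 178/201 = 88.6% → Procedure A
Overall: percutaneous nephrolithotomy 137/199 = 68.8%, Procedure A 184/221 = 83.3% → Procedure A
Procedure A wins overall and in every stone group — no reversal.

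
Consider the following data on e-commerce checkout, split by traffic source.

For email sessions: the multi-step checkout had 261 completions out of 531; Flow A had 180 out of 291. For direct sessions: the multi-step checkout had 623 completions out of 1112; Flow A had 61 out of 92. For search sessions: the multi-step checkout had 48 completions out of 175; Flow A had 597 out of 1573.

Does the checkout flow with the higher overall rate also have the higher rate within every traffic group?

Email: the multi-step checkout 261/531 = 49.2%, Flow A 180/291 = 61.9% → Flow A
Direct: the multi-step checkout 623/1112 = 56.0%, Flow A 61/92 = 66.3% → Flow A
Search: the multi-step checkout 48/175 = 27.4%, Flow A 597/1573 = 38.0% → Flow A
Overall: the multi-step checkout 932/1818 = 51.3%, Flow A 838/1956 = 42.8% → the multi-step checkout
Flow A wins each traffic group but the multi-step checkout wins overall — the comparison reverses. Flow A's sessions skew toward search, which has a lower base rate.

No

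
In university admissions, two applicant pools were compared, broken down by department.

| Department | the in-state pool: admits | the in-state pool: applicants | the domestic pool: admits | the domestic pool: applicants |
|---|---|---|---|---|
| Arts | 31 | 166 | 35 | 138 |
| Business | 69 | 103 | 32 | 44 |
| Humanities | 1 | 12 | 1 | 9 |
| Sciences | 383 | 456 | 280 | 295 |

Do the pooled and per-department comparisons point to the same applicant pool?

Arts: the in-state pool 31/166 = 18.7%, the domestic pool 35/138 = 25.4% → the domestic pool
Business: the in-state pool 69/103 = 67.0%, the domestic pool 32/44 = 72.7% → the domestic pool
Humanities: the in-state pool 1/12 = 8.3%, the domestic pool 1/9 = 11.1% → the domestic pool
Sciences: the in-state pool 383/456 = 84.0%, the domestic pool 280/295 = 94.9% → the domestic pool
Overall: the in-state pool 484/737 = 65.7%, the domestic pool 348/486 = 71.6% → the domestic pool
The domestic pool wins overall and in every department group — no reversal.

Yes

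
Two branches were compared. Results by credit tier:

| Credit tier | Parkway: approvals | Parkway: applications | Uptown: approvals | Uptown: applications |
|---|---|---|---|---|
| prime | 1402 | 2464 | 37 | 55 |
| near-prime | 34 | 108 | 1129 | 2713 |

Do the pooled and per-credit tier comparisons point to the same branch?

No

Prime: Parkway 1402/2464 = 56.9%, Uptown 37/55 = 67.3% → Uptown
Near-prime: Parkway 34/108 = 31.5%, Uptown 1129/2713 = 41.6% → Uptown
Overall: Parkway 1436/2572 = 55.8%, Uptown 1166/2768 = 42.1% → Parkway
Uptown wins each credit group but Parkway wins overall — the comparison reverses. Uptown's applications skew toward near-prime, which has a lower base rate.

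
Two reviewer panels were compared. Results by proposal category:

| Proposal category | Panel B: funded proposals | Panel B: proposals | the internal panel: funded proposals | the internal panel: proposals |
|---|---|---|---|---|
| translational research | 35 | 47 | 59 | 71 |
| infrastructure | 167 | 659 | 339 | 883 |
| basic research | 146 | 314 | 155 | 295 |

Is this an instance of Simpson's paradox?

No

Translational research: Panel B 35/47 = 74.5%, the internal panel 59/71 = 83.1% → the internal panel
Infrastructure: Panel B 167/659 = 25.3%, the internal panel 339/883 = 38.4% → the internal panel
Basic research: Panel B 146/314 = 46.5%, the internal panel 155/295 = 52.5% → the internal panel
Overall: Panel B 348/1020 = 34.1%, the internal panel 553/1249 = 44.3% → the internal panel
The internal panel wins overall and in every proposal group — no reversal.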